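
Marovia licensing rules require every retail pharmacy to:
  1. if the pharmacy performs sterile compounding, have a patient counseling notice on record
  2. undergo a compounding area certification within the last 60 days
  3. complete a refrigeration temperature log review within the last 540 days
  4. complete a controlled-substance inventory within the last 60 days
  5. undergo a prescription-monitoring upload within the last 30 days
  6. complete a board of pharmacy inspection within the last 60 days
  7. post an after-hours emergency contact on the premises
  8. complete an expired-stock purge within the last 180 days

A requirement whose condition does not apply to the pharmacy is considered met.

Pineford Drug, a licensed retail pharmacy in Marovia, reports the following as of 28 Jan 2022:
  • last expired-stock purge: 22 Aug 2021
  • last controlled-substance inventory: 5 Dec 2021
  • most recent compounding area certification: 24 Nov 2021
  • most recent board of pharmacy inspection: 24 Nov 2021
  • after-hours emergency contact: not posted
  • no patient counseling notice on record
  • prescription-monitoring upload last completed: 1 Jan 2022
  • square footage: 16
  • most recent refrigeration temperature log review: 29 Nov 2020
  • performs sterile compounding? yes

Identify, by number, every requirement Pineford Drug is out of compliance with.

1. condition 'performs sterile compounding' holds; patient counseling notice absent → not met
2. compounding area certification 65 days ago vs limit 60 → not met
3. refrigeration temperature log review 425 days ago vs limit 540 → met
4. controlled-substance inventory 54 days ago vs limit 60 → met
5. prescription-monitoring upload 27 days ago vs limit 30 → met
6. board of pharmacy inspection 65 days ago vs limit 60 → not met
7. after-hours emergency contact absent → not met
8. expired-stock purge 159 days ago vs limit 180 → met
Not met: 1, 2, 6, 7

1, 2, 6, 7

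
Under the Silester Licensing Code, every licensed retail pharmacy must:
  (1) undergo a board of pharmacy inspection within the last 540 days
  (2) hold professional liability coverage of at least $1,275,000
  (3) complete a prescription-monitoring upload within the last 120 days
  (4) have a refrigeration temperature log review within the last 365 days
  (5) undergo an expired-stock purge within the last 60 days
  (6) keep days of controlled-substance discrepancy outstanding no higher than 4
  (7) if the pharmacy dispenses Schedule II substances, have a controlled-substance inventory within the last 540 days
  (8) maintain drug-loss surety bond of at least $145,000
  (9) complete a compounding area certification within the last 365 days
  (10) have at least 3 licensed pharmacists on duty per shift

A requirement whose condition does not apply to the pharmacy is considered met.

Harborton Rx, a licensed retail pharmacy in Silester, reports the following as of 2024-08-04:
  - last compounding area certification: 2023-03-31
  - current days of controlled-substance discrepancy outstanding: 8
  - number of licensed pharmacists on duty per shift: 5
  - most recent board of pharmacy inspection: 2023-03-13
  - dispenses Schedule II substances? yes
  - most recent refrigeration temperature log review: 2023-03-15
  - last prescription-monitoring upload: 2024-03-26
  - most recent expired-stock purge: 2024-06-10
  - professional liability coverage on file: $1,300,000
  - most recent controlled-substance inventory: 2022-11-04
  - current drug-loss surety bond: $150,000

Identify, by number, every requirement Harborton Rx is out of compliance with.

3, 4, 6, 7, 9

1. board of pharmacy inspection 510 days ago vs limit 540 → met
2. professional liability coverage $1,300,000 ≥ $1,275,000 → met
3. prescription-monitoring upload 131 days ago vs limit 120 → not met
4. refrigeration temperature log review 508 days ago vs limit 365 → not met
5. expired-stock purge 55 days ago vs limit 60 → met
6. days of controlled-substance discrepancy outstanding 8 > 4 → not met
7. condition 'dispenses Schedule II substances' holds; controlled-substance inventory 639 days ago vs limit 540 → not met
8. drug-loss surety bond $150,000 ≥ $145,000 → met
9. compounding area certification 492 days ago vs limit 365 → not met
10. licensed pharmacists on duty per shift 5 ≥ 3 → met
Not met: 3, 4, 6, 7, 9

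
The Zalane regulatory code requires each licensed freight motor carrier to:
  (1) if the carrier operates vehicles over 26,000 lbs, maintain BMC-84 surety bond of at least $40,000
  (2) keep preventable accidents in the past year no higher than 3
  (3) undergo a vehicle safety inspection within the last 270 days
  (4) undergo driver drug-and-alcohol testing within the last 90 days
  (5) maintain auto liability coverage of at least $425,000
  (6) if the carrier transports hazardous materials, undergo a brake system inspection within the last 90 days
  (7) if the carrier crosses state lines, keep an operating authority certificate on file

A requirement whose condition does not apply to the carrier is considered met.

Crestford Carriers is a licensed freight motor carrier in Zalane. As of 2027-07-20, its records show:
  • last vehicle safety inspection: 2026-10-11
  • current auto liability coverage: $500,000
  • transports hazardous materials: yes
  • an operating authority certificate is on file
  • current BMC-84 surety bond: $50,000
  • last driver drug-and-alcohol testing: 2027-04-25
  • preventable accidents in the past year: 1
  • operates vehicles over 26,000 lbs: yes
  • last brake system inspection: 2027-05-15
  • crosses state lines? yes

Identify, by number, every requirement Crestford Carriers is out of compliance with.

1. condition 'operates vehicles over 26,000 lbs' holds; BMC-84 surety bond $50,000 ≥ $40,000 → met
2. preventable accidents in the past year 1 ≤ 3 → met
3. vehicle safety inspection 282 days ago vs limit 270 → not met
4. driver drug-and-alcohol testing 86 days ago vs limit 90 → met
5. auto liability coverage $500,000 ≥ $425,000 → met
6. condition 'transports hazardous materials' holds; brake system inspection 66 days ago vs limit 90 → met
7. condition 'crosses state lines' holds; operating authority certificate present → met
Not met: 3

3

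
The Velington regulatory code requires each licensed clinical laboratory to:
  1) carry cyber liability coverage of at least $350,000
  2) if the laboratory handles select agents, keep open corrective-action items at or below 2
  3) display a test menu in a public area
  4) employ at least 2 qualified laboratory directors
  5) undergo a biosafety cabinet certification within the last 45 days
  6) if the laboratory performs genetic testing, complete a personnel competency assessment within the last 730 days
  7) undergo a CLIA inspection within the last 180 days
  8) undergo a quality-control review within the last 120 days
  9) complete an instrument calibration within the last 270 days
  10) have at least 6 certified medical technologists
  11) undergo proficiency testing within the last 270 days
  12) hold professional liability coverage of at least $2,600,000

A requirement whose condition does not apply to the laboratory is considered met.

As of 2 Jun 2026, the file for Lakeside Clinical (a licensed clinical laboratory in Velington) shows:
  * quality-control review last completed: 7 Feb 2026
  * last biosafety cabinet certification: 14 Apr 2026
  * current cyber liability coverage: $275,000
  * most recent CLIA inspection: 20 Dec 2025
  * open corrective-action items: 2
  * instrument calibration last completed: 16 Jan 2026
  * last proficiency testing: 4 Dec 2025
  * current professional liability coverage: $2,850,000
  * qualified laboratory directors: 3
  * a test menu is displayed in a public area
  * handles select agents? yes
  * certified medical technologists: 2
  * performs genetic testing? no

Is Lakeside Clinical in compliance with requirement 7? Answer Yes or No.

7. CLIA inspection 164 days ago vs limit 180 → met

Yes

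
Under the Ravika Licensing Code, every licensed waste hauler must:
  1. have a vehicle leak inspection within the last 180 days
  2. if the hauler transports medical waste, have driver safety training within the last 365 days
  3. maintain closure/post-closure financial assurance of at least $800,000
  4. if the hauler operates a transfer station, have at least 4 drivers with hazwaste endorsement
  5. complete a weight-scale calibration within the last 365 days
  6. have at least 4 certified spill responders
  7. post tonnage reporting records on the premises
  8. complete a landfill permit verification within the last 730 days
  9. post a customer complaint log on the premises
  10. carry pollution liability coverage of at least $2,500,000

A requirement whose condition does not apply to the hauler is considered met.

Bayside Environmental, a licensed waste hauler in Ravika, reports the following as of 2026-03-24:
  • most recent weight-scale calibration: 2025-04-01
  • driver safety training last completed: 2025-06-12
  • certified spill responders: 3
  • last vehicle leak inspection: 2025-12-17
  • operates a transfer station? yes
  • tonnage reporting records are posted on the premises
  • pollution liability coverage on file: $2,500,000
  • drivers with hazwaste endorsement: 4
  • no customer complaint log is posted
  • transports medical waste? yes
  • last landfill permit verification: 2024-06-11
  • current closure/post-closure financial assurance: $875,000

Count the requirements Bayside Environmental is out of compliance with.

2

1. vehicle leak inspection 97 days ago vs limit 180 → met
2. condition 'transports medical waste' holds; driver safety training 285 days ago vs limit 365 → met
3. closure/post-closure financial assurance $875,000 ≥ $800,000 → met
4. condition 'operates a transfer station' holds; drivers with hazwaste endorsement 4 ≥ 4 → met
5. weight-scale calibration 357 days ago vs limit 365 → met
6. certified spill responders 3 < 4 → not met
7. tonnage reporting records present → met
8. landfill permit verification 651 days ago vs limit 730 → met
9. customer complaint log absent → not met
10. pollution liability coverage $2,500,000 ≥ $2,500,000 → met
Not met: 2 of 10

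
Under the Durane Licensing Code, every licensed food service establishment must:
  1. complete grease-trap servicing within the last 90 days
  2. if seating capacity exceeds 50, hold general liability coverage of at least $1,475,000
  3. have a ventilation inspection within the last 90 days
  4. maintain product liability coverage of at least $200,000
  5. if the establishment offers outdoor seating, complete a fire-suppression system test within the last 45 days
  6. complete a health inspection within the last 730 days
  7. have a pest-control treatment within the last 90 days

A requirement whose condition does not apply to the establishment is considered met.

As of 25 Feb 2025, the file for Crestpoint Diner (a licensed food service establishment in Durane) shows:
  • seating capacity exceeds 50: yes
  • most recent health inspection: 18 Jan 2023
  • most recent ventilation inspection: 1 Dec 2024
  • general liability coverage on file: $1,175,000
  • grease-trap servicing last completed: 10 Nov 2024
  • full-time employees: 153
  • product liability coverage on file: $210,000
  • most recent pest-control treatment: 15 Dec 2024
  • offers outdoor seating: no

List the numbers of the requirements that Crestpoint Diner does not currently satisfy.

1. grease-trap servicing 107 days ago vs limit 90 → not met
2. condition 'seating capacity exceeds 50' holds; general liability coverage $1,175,000 < $1,475,000 → not met
3. ventilation inspection 86 days ago vs limit 90 → met
4. product liability coverage $210,000 ≥ $200,000 → met
5. condition 'offers outdoor seating' does not hold → requirement n/a → met
6. health inspection 769 days ago vs limit 730 → not met
7. pest-control treatment 72 days ago vs limit 90 → met
Not met: 1, 2, 6

1, 2, 6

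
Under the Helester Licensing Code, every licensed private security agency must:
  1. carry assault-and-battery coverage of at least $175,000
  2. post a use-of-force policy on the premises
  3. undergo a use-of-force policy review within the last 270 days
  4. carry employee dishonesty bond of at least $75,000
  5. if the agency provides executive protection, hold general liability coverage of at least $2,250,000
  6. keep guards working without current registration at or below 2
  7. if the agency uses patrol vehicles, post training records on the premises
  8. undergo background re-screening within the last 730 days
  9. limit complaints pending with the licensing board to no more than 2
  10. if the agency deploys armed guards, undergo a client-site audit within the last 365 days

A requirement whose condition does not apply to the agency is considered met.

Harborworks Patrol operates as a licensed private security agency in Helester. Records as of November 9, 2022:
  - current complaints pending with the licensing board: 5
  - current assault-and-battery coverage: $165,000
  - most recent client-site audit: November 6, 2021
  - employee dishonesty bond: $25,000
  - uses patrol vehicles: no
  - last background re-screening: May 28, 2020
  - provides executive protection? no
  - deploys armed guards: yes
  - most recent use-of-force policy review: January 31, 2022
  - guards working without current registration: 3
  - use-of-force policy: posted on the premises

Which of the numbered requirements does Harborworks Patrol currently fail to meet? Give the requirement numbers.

1, 3, 4, 6, 8, 9, 10

1. assault-and-battery coverage $165,000 < $175,000 → not met
2. use-of-force policy present → met
3. use-of-force policy review 282 days ago vs limit 270 → not met
4. employee dishonesty bond $25,000 < $75,000 → not met
5. condition 'provides executive protection' does not hold → requirement n/a → met
6. guards working without current registration 3 > 2 → not met
7. condition 'uses patrol vehicles' does not hold → requirement n/a → met
8. background re-screening 895 days ago vs limit 730 → not met
9. complaints pending with the licensing board 5 > 2 → not met
10. condition 'deploys armed guards' holds; client-site audit 368 days ago vs limit 365 → not met
Not met: 1, 3, 4, 6, 8, 9, 10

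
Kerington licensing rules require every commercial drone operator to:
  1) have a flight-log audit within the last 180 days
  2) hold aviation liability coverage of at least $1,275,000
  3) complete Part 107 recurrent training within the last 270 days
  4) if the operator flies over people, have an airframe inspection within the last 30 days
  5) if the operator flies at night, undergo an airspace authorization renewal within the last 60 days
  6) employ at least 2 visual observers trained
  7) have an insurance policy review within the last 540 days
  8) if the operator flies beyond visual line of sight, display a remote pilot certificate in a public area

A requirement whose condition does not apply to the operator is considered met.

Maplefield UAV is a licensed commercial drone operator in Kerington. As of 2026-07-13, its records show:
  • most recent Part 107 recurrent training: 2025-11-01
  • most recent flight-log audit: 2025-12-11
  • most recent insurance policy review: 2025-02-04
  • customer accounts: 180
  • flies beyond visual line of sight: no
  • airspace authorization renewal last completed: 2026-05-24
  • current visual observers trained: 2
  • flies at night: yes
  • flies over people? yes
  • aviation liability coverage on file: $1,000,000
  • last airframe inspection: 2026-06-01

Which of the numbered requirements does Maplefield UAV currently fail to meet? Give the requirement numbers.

1, 2, 4

1. flight-log audit 214 days ago vs limit 180 → not met
2. aviation liability coverage $1,000,000 < $1,275,000 → not met
3. Part 107 recurrent training 254 days ago vs limit 270 → met
4. condition 'flies over people' holds; airframe inspection 42 days ago vs limit 30 → not met
5. condition 'flies at night' holds; airspace authorization renewal 50 days ago vs limit 60 → met
6. visual observers trained 2 ≥ 2 → met
7. insurance policy review 524 days ago vs limit 540 → met
8. condition 'flies beyond visual line of sight' does not hold → requirement n/a → met
Not met: 1, 2, 4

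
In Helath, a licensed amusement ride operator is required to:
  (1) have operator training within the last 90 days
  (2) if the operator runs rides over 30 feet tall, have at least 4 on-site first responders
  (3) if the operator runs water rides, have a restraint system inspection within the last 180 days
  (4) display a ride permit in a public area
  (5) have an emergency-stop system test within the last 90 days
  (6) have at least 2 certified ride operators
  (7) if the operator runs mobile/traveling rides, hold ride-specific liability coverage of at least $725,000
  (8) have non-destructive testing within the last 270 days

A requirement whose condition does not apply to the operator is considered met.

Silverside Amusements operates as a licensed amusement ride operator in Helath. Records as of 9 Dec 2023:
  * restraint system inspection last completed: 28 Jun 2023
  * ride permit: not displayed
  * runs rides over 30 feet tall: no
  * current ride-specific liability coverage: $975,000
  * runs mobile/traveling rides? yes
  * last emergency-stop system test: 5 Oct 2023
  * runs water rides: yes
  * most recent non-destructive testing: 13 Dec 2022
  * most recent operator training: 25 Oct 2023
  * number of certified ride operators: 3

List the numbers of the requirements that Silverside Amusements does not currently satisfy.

4, 8

1. operator training 45 days ago vs limit 90 → met
2. condition 'runs rides over 30 feet tall' does not hold → requirement n/a → met
3. condition 'runs water rides' holds; restraint system inspection 164 days ago vs limit 180 → met
4. ride permit absent → not met
5. emergency-stop system test 65 days ago vs limit 90 → met
6. certified ride operators 3 ≥ 2 → met
7. condition 'runs mobile/traveling rides' holds; ride-specific liability coverage $975,000 ≥ $725,000 → met
8. non-destructive testing 361 days ago vs limit 270 → not met
Not met: 4, 8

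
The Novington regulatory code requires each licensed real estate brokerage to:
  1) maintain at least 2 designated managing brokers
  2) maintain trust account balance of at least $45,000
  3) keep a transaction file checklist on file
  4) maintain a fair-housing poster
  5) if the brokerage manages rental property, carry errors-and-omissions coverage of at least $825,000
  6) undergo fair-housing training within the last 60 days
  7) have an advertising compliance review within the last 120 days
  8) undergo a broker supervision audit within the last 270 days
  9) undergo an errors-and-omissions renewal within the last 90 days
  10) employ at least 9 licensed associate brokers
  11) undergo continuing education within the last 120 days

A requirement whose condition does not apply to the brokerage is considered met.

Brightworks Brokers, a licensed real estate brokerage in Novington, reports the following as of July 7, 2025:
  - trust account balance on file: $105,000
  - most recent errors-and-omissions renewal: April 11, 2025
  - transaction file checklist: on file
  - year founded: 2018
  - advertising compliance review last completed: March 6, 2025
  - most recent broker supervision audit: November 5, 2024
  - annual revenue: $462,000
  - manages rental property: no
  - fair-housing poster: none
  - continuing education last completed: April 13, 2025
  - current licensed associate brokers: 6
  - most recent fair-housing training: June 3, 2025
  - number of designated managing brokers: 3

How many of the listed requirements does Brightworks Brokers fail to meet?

3

1. designated managing brokers 3 ≥ 2 → met
2. trust account balance $105,000 ≥ $45,000 → met
3. transaction file checklist present → met
4. fair-housing poster absent → not met
5. condition 'manages rental property' does not hold → requirement n/a → met
6. fair-housing training 34 days ago vs limit 60 → met
7. advertising compliance review 123 days ago vs limit 120 → not met
8. broker supervision audit 244 days ago vs limit 270 → met
9. errors-and-omissions renewal 87 days ago vs limit 90 → met
10. licensed associate brokers 6 < 9 → not met
11. continuing education 85 days ago vs limit 120 → met
Not met: 3 of 11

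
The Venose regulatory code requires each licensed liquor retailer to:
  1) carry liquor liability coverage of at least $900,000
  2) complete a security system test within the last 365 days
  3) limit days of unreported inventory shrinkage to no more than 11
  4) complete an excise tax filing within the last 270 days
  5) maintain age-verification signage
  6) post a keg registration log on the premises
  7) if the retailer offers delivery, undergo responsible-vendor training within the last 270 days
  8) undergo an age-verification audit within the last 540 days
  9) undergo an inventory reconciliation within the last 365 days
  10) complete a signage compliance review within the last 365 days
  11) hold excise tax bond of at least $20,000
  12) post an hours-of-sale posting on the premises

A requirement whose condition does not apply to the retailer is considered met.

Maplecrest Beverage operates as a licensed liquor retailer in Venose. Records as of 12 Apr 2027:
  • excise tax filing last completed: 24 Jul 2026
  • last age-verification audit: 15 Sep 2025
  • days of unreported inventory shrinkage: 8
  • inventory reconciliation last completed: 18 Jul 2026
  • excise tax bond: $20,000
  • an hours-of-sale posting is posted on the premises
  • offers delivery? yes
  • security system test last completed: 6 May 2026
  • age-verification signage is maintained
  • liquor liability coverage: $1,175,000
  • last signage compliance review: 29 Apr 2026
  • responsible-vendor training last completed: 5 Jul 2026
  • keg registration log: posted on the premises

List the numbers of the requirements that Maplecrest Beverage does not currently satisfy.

7, 8

1. liquor liability coverage $1,175,000 ≥ $900,000 → met
2. security system test 341 days ago vs limit 365 → met
3. days of unreported inventory shrinkage 8 ≤ 11 → met
4. excise tax filing 262 days ago vs limit 270 → met
5. age-verification signage present → met
6. keg registration log present → met
7. condition 'offers delivery' holds; responsible-vendor training 281 days ago vs limit 270 → not met
8. age-verification audit 574 days ago vs limit 540 → not met
9. inventory reconciliation 268 days ago vs limit 365 → met
10. signage compliance review 348 days ago vs limit 365 → met
11. excise tax bond $20,000 ≥ $20,000 → met
12. hours-of-sale posting present → met
Not met: 7, 8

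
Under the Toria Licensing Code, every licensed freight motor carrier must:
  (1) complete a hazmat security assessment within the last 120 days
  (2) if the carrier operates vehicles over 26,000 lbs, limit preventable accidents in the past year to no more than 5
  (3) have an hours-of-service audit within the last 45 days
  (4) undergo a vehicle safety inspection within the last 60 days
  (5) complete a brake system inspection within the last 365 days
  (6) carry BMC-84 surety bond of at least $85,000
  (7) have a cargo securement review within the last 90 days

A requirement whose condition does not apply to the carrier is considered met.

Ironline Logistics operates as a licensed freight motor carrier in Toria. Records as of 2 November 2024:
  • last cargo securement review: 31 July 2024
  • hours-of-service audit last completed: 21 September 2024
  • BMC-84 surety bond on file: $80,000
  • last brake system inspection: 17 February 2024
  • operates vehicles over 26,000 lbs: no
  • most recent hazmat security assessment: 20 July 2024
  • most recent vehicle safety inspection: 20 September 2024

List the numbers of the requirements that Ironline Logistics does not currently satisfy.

6, 7

1. hazmat security assessment 105 days ago vs limit 120 → met
2. condition 'operates vehicles over 26,000 lbs' does not hold → requirement n/a → met
3. hours-of-service audit 42 days ago vs limit 45 → met
4. vehicle safety inspection 43 days ago vs limit 60 → met
5. brake system inspection 259 days ago vs limit 365 → met
6. BMC-84 surety bond $80,000 < $85,000 → not met
7. cargo securement review 94 days ago vs limit 90 → not met
Not met: 6, 7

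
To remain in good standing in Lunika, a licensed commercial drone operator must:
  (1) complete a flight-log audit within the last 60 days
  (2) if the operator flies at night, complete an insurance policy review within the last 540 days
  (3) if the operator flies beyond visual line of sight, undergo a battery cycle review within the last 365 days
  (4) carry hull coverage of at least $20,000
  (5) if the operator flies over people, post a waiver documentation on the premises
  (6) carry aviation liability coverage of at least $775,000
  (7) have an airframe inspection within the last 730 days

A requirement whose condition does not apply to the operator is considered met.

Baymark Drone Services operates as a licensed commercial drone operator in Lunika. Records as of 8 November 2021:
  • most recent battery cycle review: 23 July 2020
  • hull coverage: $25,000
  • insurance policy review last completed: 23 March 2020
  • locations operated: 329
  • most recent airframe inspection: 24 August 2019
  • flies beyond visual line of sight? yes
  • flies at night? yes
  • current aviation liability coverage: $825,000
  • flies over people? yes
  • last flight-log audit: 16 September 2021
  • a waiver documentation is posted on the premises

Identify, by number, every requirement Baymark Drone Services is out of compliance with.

2, 3, 7

1. flight-log audit 53 days ago vs limit 60 → met
2. condition 'flies at night' holds; insurance policy review 595 days ago vs limit 540 → not met
3. condition 'flies beyond visual line of sight' holds; battery cycle review 473 days ago vs limit 365 → not met
4. hull coverage $25,000 ≥ $20,000 → met
5. condition 'flies over people' holds; waiver documentation present → met
6. aviation liability coverage $825,000 ≥ $775,000 → met
7. airframe inspection 807 days ago vs limit 730 → not met
Not met: 2, 3, 7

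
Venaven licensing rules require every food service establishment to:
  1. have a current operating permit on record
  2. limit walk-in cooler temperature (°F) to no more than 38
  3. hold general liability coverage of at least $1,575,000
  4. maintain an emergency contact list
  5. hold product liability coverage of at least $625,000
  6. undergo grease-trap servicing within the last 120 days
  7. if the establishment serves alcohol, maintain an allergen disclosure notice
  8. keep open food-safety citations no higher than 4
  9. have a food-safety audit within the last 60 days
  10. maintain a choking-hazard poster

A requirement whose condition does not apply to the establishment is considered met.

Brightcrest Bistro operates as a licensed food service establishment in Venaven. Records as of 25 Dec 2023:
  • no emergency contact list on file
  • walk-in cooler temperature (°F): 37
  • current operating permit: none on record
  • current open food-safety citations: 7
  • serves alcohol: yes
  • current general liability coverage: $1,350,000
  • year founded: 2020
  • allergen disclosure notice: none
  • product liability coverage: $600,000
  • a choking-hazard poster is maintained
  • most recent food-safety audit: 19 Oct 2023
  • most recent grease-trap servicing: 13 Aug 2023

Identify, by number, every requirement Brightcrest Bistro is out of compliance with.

1. current operating permit absent → not met
2. walk-in cooler temperature (°F) 37 ≤ 38 → met
3. general liability coverage $1,350,000 < $1,575,000 → not met
4. emergency contact list absent → not met
5. product liability coverage $600,000 < $625,000 → not met
6. grease-trap servicing 134 days ago vs limit 120 → not met
7. condition 'serves alcohol' holds; allergen disclosure notice absent → not met
8. open food-safety citations 7 > 4 → not met
9. food-safety audit 67 days ago vs limit 60 → not met
10. choking-hazard poster present → met
Not met: 1, 3, 4, 5, 6, 7, 8, 9

1, 3, 4, 5, 6, 7, 8, 9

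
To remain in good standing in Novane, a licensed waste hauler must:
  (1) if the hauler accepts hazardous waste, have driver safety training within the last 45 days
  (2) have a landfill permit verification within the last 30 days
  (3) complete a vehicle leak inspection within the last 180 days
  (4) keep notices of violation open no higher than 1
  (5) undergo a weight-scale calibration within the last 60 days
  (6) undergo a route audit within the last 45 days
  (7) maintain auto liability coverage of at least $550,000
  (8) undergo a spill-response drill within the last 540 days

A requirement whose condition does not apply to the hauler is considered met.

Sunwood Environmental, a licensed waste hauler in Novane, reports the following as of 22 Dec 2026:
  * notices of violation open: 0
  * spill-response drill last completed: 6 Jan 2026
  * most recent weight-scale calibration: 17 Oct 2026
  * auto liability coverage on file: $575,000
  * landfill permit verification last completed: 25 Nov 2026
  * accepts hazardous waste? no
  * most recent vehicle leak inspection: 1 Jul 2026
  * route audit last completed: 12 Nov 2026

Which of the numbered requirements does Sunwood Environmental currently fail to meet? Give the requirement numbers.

1. condition 'accepts hazardous waste' does not hold → requirement n/a → met
2. landfill permit verification 27 days ago vs limit 30 → met
3. vehicle leak inspection 174 days ago vs limit 180 → met
4. notices of violation open 0 ≤ 1 → met
5. weight-scale calibration 66 days ago vs limit 60 → not met
6. route audit 40 days ago vs limit 45 → met
7. auto liability coverage $575,000 ≥ $550,000 → met
8. spill-response drill 350 days ago vs limit 540 → met
Not met: 5

5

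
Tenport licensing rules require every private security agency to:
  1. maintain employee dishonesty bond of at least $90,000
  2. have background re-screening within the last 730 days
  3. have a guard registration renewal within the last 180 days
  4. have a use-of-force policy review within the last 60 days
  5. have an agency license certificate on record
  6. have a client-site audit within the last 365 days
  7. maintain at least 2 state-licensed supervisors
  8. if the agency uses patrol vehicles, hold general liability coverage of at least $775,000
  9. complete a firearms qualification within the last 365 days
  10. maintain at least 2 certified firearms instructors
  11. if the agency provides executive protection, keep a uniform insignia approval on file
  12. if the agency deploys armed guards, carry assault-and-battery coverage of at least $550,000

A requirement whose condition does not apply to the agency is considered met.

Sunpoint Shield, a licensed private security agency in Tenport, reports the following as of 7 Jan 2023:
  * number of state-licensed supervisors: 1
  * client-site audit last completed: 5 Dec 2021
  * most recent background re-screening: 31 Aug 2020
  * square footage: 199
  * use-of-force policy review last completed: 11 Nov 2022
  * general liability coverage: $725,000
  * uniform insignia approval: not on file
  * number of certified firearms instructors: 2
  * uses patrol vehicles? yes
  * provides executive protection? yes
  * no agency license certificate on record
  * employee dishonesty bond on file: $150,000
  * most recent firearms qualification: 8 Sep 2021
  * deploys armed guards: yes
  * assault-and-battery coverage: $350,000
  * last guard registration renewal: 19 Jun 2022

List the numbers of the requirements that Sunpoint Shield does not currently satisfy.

1. employee dishonesty bond $150,000 ≥ $90,000 → met
2. background re-screening 859 days ago vs limit 730 → not met
3. guard registration renewal 202 days ago vs limit 180 → not met
4. use-of-force policy review 57 days ago vs limit 60 → met
5. agency license certificate absent → not met
6. client-site audit 398 days ago vs limit 365 → not met
7. state-licensed supervisors 1 < 2 → not met
8. condition 'uses patrol vehicles' holds; general liability coverage $725,000 < $775,000 → not met
9. firearms qualification 486 days ago vs limit 365 → not met
10. certified firearms instructors 2 ≥ 2 → met
11. condition 'provides executive protection' holds; uniform insignia approval absent → not met
12. condition 'deploys armed guards' holds; assault-and-battery coverage $350,000 < $550,000 → not met
Not met: 2, 3, 5, 6, 7, 8, 9, 11, 12

2, 3, 5, 6, 7, 8, 9, 11, 12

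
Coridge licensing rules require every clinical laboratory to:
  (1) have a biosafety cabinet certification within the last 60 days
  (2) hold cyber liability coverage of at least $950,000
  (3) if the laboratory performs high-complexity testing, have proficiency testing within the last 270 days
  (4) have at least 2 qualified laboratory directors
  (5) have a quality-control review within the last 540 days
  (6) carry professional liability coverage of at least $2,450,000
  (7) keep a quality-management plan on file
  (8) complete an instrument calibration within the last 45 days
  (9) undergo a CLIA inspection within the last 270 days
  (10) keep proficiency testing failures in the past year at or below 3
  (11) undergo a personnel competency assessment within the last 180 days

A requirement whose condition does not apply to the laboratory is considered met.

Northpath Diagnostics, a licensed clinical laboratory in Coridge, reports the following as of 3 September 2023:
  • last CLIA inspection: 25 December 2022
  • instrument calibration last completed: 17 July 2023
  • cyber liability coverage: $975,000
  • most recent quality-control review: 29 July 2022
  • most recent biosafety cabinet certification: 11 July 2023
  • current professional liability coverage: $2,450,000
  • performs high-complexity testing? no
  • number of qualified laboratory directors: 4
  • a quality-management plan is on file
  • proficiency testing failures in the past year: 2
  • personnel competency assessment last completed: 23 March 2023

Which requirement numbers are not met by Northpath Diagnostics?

1. biosafety cabinet certification 54 days ago vs limit 60 → met
2. cyber liability coverage $975,000 ≥ $950,000 → met
3. condition 'performs high-complexity testing' does not hold → requirement n/a → met
4. qualified laboratory directors 4 ≥ 2 → met
5. quality-control review 401 days ago vs limit 540 → met
6. professional liability coverage $2,450,000 ≥ $2,450,000 → met
7. quality-management plan present → met
8. instrument calibration 48 days ago vs limit 45 → not met
9. CLIA inspection 252 days ago vs limit 270 → met
10. proficiency testing failures in the past year 2 ≤ 3 → met
11. personnel competency assessment 164 days ago vs limit 180 → met
Not met: 8

8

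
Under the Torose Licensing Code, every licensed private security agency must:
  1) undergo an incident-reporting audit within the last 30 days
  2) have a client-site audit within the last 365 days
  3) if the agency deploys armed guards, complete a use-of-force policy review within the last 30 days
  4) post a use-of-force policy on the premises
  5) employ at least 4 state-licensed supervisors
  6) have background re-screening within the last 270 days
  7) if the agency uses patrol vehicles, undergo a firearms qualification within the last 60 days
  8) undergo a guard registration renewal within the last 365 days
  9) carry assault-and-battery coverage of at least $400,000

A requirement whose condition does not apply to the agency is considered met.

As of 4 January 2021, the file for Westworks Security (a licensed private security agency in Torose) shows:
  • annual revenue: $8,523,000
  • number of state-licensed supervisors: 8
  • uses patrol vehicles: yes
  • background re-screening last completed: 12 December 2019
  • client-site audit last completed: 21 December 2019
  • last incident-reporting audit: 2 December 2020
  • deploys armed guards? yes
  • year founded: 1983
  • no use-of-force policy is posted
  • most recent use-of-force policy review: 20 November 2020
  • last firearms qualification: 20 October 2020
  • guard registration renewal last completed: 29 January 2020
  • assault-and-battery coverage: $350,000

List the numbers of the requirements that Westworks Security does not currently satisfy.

1. incident-reporting audit 33 days ago vs limit 30 → not met
2. client-site audit 380 days ago vs limit 365 → not met
3. condition 'deploys armed guards' holds; use-of-force policy review 45 days ago vs limit 30 → not met
4. use-of-force policy absent → not met
5. state-licensed supervisors 8 ≥ 4 → met
6. background re-screening 389 days ago vs limit 270 → not met
7. condition 'uses patrol vehicles' holds; firearms qualification 76 days ago vs limit 60 → not met
8. guard registration renewal 341 days ago vs limit 365 → met
9. assault-and-battery coverage $350,000 < $400,000 → not met
Not met: 1, 2, 3, 4, 6, 7, 9

1, 2, 3, 4, 6, 7, 9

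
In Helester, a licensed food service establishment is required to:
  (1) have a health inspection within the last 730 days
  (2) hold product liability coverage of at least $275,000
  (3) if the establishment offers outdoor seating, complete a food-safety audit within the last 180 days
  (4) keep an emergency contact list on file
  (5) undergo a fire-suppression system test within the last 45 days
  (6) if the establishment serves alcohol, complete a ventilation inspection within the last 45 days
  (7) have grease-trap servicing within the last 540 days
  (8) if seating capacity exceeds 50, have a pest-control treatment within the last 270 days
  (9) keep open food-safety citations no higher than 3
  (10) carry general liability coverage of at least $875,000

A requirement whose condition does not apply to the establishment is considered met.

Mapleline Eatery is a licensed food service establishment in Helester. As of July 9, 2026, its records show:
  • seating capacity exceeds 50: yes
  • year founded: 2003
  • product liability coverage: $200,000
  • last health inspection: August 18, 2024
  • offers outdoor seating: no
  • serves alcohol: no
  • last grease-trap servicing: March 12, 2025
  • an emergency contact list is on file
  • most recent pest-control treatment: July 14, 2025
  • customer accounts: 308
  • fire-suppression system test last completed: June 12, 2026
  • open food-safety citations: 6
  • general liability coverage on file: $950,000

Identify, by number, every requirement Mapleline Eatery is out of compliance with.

1. health inspection 690 days ago vs limit 730 → met
2. product liability coverage $200,000 < $275,000 → not met
3. condition 'offers outdoor seating' does not hold → requirement n/a → met
4. emergency contact list present → met
5. fire-suppression system test 27 days ago vs limit 45 → met
6. condition 'serves alcohol' does not hold → requirement n/a → met
7. grease-trap servicing 484 days ago vs limit 540 → met
8. condition 'seating capacity exceeds 50' holds; pest-control treatment 360 days ago vs limit 270 → not met
9. open food-safety citations 6 > 3 → not met
10. general liability coverage $950,000 ≥ $875,000 → met
Not met: 2, 8, 9

2, 8, 9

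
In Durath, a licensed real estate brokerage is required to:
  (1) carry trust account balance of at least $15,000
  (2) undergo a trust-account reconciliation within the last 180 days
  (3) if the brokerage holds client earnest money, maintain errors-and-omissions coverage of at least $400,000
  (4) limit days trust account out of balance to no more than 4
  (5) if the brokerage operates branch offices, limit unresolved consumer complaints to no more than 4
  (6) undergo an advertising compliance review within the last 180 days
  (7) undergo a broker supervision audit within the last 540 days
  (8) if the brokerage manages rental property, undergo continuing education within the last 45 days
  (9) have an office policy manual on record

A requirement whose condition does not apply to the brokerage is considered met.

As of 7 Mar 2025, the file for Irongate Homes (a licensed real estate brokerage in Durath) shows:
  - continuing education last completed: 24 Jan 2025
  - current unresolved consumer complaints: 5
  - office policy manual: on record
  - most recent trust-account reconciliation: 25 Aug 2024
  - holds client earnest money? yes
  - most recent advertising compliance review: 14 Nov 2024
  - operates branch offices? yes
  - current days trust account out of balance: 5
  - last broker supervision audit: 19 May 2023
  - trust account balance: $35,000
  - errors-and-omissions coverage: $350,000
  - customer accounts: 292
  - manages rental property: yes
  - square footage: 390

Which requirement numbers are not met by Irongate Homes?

2, 3, 4, 5, 7

1. trust account balance $35,000 ≥ $15,000 → met
2. trust-account reconciliation 194 days ago vs limit 180 → not met
3. condition 'holds client earnest money' holds; errors-and-omissions coverage $350,000 < $400,000 → not met
4. days trust account out of balance 5 > 4 → not met
5. condition 'operates branch offices' holds; unresolved consumer complaints 5 > 4 → not met
6. advertising compliance review 113 days ago vs limit 180 → met
7. broker supervision audit 658 days ago vs limit 540 → not met
8. condition 'manages rental property' holds; continuing education 42 days ago vs limit 45 → met
9. office policy manual present → met
Not met: 2, 3, 4, 5, 7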